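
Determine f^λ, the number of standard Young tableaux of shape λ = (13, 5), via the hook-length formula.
# SYT of shape (13, 5) = 5508

Hook-length formula: f^λ = n! / Π hook(c), product over all cells c of the Young diagram. For λ = (13, 5), n = 18 boxes. Hook lengths by row (left-to-right, top-to-bottom): [14, 13, 12, 11, 10, 8, 7, 6, 5, 4, 3, 2, 1]; [5, 4, 3, 2, 1]. Product of hooks = 1162377216000. So f^λ = 18! / 1162377216000 = 6402373705728000 / 1162377216000 = 5508.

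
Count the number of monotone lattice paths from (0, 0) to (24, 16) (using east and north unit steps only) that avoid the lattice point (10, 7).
Number of paths = 46959390530

Total paths from (0, 0) to (24, 16): C(40, 24) = 62852101650. Paths through (10, 7): (paths (0, 0) → (10, 7)) × (paths (10, 7) → (24, 16)) = C(17, 10) · C(23, 14) = 19448 · 817190 = 15892711120. Avoidance count = 62852101650 − 15892711120 = 46959390530.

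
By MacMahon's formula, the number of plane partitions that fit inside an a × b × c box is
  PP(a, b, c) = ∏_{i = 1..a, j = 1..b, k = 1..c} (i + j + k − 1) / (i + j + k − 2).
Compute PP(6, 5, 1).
PP(6, 5, 1) = 462

Evaluate the triple product over i = 1..6, j = 1..5, k = 1..1. The factors are (2/1) · (3/2) · (4/3) · (5/4) · (6/5) · (3/2) · (4/3) · (5/4) · … (30 factors total). The numerators and denominators telescope so the product is an integer; carrying out the multiplication exactly gives PP(6, 5, 1) = 462.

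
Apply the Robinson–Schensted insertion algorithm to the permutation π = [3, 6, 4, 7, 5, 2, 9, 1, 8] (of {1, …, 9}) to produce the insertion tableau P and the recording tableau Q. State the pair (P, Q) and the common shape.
P = [1, 4, 5, 8] / [2, 7, 9] / [3] / [6];  Q = [1, 2, 4, 7] / [3, 5, 9] / [6] / [8];  common shape = (4, 3, 1, 1)

Row-insert the values π_1, π_2, … into P one at a time, bumping the leftmost entry strictly greater than the inserted value down to the next row. The recording tableau Q records, in position (i, j), the step at which that cell was added to P.
  Insert 3 (step 1): P = [3];  Q = [1]
  Insert 6 (step 2): P = [3, 6];  Q = [1, 2]
  Insert 4 (step 3): P = [3, 4] / [6];  Q = [1, 2] / [3]
  Insert 7 (step 4): P = [3, 4, 7] / [6];  Q = [1, 2, 4] / [3]
  Insert 5 (step 5): P = [3, 4, 5] / [6, 7];  Q = [1, 2, 4] / [3, 5]
  Insert 2 (step 6): P = [2, 4, 5] / [3, 7] / [6];  Q = [1, 2, 4] / [3, 5] / [6]
  Insert 9 (step 7): P = [2, 4, 5, 9] / [3, 7] / [6];  Q = [1, 2, 4, 7] / [3, 5] / [6]
  Insert 1 (step 8): P = [1, 4, 5, 9] / [2, 7] / [3] / [6];  Q = [1, 2, 4, 7] / [3, 5] / [6] / [8]
  Insert 8 (step 9): P = [1, 4, 5, 8] / [2, 7, 9] / [3] / [6];  Q = [1, 2, 4, 7] / [3, 5, 9] / [6] / [8]
Final shape: (4, 3, 1, 1).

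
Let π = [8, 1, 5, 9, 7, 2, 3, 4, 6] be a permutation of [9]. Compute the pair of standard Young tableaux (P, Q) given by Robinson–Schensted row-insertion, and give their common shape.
P = [1, 2, 3, 4, 6] / [5, 7] / [8, 9];  Q = [1, 3, 4, 8, 9] / [2, 5] / [6, 7];  common shape = (5, 2, 2)

Row-insert the values π_1, π_2, … into P one at a time, bumping the leftmost entry strictly greater than the inserted value down to the next row. The recording tableau Q records, in position (i, j), the step at which that cell was added to P.
  Insert 8 (step 1): P = [8];  Q = [1]
  Insert 1 (step 2): P = [1] / [8];  Q = [1] / [2]
  Insert 5 (step 3): P = [1, 5] / [8];  Q = [1, 3] / [2]
  Insert 9 (step 4): P = [1, 5, 9] / [8];  Q = [1, 3, 4] / [2]
  Insert 7 (step 5): P = [1, 5, 7] / [8, 9];  Q = [1, 3, 4] / [2, 5]
  Insert 2 (step 6): P = [1, 2, 7] / [5, 9] / [8];  Q = [1, 3, 4] / [2, 5] / [6]
  Insert 3 (step 7): P = [1, 2, 3] / [5, 7] / [8, 9];  Q = [1, 3, 4] / [2, 5] / [6, 7]
  Insert 4 (step 8): P = [1, 2, 3, 4] / [5, 7] / [8, 9];  Q = [1, 3, 4, 8] / [2, 5] / [6, 7]
  Insert 6 (step 9): P = [1, 2, 3, 4, 6] / [5, 7] / [8, 9];  Q = [1, 3, 4, 8, 9] / [2, 5] / [6, 7]
Final shape: (5, 2, 2).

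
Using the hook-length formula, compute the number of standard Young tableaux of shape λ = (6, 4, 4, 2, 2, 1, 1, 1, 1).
# SYT of shape (6, 4, 4, 2, 2, 1, 1, 1, 1) = 1862340480

Hook-length formula: f^λ = n! / Π hook(c), product over all cells c of the Young diagram. For λ = (6, 4, 4, 2, 2, 1, 1, 1, 1), n = 22 boxes. Hook lengths by row (left-to-right, top-to-bottom): [14, 9, 6, 5, 2, 1]; [11, 6, 3, 2]; [10, 5, 2, 1]; [7, 2]; [6, 1]; [4]; [3]; [2]; [1]. Product of hooks = 603542016000. So f^λ = 22! / 603542016000 = 1124000727777607680000 / 603542016000 = 1862340480.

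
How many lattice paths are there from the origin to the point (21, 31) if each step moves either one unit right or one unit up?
Number of paths = 191991813933920

A monotone lattice path from (0, 0) to (21, 31) consists of 21 east steps and 31 north steps in some order, so it is determined by which 21 of the 52 steps are east. The count is C(52, 21) = 191991813933920.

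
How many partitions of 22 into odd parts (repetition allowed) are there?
p_odd(22) = 89

Enumerate partitions using only odd parts via the recurrence o(n, m) = o(n, m−2) + o(n−m, m) over odd m, starting from the largest odd part ≤ n. This gives p_odd(22) = 89. (Euler's theorem: equals the count of distinct-part partitions.)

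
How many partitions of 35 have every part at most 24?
p(35, parts ≤ 24) = 14744

Use the recurrence p(n, m) = p(n, m−1) + p(n−m, m): either the largest part is < m (count p(n, m−1)) or the largest part is exactly m (remove one copy of m, count p(n−m, m)). With p(0, ·) = 1 this gives p(35, parts ≤ 24) = 14744. (By conjugating Young diagrams, this also counts partitions of 35 into at most 24 parts.)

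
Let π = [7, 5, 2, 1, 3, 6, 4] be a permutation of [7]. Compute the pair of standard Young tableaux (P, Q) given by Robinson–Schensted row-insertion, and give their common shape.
P = [1, 3, 4] / [2, 6] / [5] / [7];  Q = [1, 5, 6] / [2, 7] / [3] / [4];  common shape = (3, 2, 1, 1)

Row-insert the values π_1, π_2, … into P one at a time, bumping the leftmost entry strictly greater than the inserted value down to the next row. The recording tableau Q records, in position (i, j), the step at which that cell was added to P.
  Insert 7 (step 1): P = [7];  Q = [1]
  Insert 5 (step 2): P = [5] / [7];  Q = [1] / [2]
  Insert 2 (step 3): P = [2] / [5] / [7];  Q = [1] / [2] / [3]
  Insert 1 (step 4): P = [1] / [2] / [5] / [7];  Q = [1] / [2] / [3] / [4]
  Insert 3 (step 5): P = [1, 3] / [2] / [5] / [7];  Q = [1, 5] / [2] / [3] / [4]
  Insert 6 (step 6): P = [1, 3, 6] / [2] / [5] / [7];  Q = [1, 5, 6] / [2] / [3] / [4]
  Insert 4 (step 7): P = [1, 3, 4] / [2, 6] / [5] / [7];  Q = [1, 5, 6] / [2, 7] / [3] / [4]
Final shape: (3, 2, 1, 1).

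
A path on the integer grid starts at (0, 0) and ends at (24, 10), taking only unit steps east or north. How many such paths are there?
Number of paths = 131128140

A monotone lattice path from (0, 0) to (24, 10) consists of 24 east steps and 10 north steps in some order, so it is determined by which 24 of the 34 steps are east. The count is C(34, 24) = 131128140.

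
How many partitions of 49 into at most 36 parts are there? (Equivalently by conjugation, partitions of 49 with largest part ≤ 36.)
p(49, parts ≤ 36) = 173253

Use the recurrence p(n, m) = p(n, m−1) + p(n−m, m): either the largest part is < m (count p(n, m−1)) or the largest part is exactly m (remove one copy of m, count p(n−m, m)). With p(0, ·) = 1 this gives p(49, parts ≤ 36) = 173253. (By conjugating Young diagrams, this also counts partitions of 49 into at most 36 parts.)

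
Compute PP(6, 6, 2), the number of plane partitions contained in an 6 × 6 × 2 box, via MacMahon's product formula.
PP(6, 6, 2) = 226512

Evaluate the triple product over i = 1..6, j = 1..6, k = 1..2. The factors are (2/1) · (3/2) · (3/2) · (4/3) · (4/3) · (5/4) · (5/4) · (6/5) · … (72 factors total). The numerators and denominators telescope so the product is an integer; carrying out the multiplication exactly gives PP(6, 6, 2) = 226512.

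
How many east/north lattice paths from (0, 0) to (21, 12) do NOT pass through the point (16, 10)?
Number of paths = 243270885

Total paths from (0, 0) to (21, 12): C(33, 21) = 354817320. Paths through (16, 10): (paths (0, 0) → (16, 10)) × (paths (16, 10) → (21, 12)) = C(26, 16) · C(7, 5) = 5311735 · 21 = 111546435. Avoidance count = 354817320 − 111546435 = 243270885.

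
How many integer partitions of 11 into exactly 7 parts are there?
p(11, 7 parts) = 5

Partitions of n into exactly k parts ↔ partitions of n − k into at most k parts (subtract 1 from each part). For n = 11, k = 7, the partitions are: 5+1+1+1+1+1+1, 4+2+1+1+1+1+1, 3+3+1+1+1+1+1, 3+2+2+1+1+1+1, 2+2+2+2+1+1+1. Count = 5.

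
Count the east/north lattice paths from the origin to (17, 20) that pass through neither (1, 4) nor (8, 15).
Number of paths = 12236916372

Inclusion–exclusion. Total paths: C(37, 17) = 15905368710. Through P₁: C(5, 1)·C(32, 16) = 3005401950. Through P₂: C(23, 8)·C(14, 9) = 981608628. Since P₁ is strictly southwest of P₂, a monotone path through both must visit P₁ then P₂; paths through both = C(5, 1)·C(18, 7)·C(14, 9) = 318558240. Avoid both = 15905368710 − 3005401950 − 981608628 + 318558240 = 12236916372.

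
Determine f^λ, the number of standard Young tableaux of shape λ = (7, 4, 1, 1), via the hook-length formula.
# SYT of shape (7, 4, 1, 1) = 6864

Hook-length formula: f^λ = n! / Π hook(c), product over all cells c of the Young diagram. For λ = (7, 4, 1, 1), n = 13 boxes. Hook lengths by row (left-to-right, top-to-bottom): [10, 7, 6, 5, 3, 2, 1]; [6, 3, 2, 1]; [2]; [1]. Product of hooks = 907200. So f^λ = 13! / 907200 = 6227020800 / 907200 = 6864.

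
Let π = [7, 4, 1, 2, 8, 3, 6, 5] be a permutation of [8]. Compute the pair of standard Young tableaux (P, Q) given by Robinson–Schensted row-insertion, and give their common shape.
P = [1, 2, 3, 5] / [4, 6] / [7, 8];  Q = [1, 4, 5, 7] / [2, 6] / [3, 8];  common shape = (4, 2, 2)

Row-insert the values π_1, π_2, … into P one at a time, bumping the leftmost entry strictly greater than the inserted value down to the next row. The recording tableau Q records, in position (i, j), the step at which that cell was added to P.
  Insert 7 (step 1): P = [7];  Q = [1]
  Insert 4 (step 2): P = [4] / [7];  Q = [1] / [2]
  Insert 1 (step 3): P = [1] / [4] / [7];  Q = [1] / [2] / [3]
  Insert 2 (step 4): P = [1, 2] / [4] / [7];  Q = [1, 4] / [2] / [3]
  Insert 8 (step 5): P = [1, 2, 8] / [4] / [7];  Q = [1, 4, 5] / [2] / [3]
  Insert 3 (step 6): P = [1, 2, 3] / [4, 8] / [7];  Q = [1, 4, 5] / [2, 6] / [3]
  Insert 6 (step 7): P = [1, 2, 3, 6] / [4, 8] / [7];  Q = [1, 4, 5, 7] / [2, 6] / [3]
  Insert 5 (step 8): P = [1, 2, 3, 5] / [4, 6] / [7, 8];  Q = [1, 4, 5, 7] / [2, 6] / [3, 8]
Final shape: (4, 2, 2).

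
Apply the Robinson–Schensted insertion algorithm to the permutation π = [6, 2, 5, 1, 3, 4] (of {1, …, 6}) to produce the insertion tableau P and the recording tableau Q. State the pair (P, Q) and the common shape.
P = [1, 3, 4] / [2, 5] / [6];  Q = [1, 3, 6] / [2, 5] / [4];  common shape = (3, 2, 1)

Row-insert the values π_1, π_2, … into P one at a time, bumping the leftmost entry strictly greater than the inserted value down to the next row. The recording tableau Q records, in position (i, j), the step at which that cell was added to P.
  Insert 6 (step 1): P = [6];  Q = [1]
  Insert 2 (step 2): P = [2] / [6];  Q = [1] / [2]
  Insert 5 (step 3): P = [2, 5] / [6];  Q = [1, 3] / [2]
  Insert 1 (step 4): P = [1, 5] / [2] / [6];  Q = [1, 3] / [2] / [4]
  Insert 3 (step 5): P = [1, 3] / [2, 5] / [6];  Q = [1, 3] / [2, 5] / [4]
  Insert 4 (step 6): P = [1, 3, 4] / [2, 5] / [6];  Q = [1, 3, 6] / [2, 5] / [4]
Final shape: (3, 2, 1).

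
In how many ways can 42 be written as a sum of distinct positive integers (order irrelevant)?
q(42) = 1426

A partition into distinct parts is a strictly decreasing sequence summing to n. The recurrence d(n, m) = d(n, m−1) + d(n−m, m−1) (use part m at most once) with q(n) = d(n, n) gives q(42) = 1426. (Euler's theorem: # distinct-part partitions = # odd-part partitions.)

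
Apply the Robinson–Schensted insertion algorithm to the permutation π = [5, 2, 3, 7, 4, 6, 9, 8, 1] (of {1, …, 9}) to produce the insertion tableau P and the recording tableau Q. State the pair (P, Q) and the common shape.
P = [1, 3, 4, 6, 8] / [2, 7, 9] / [5];  Q = [1, 3, 4, 6, 7] / [2, 5, 8] / [9];  common shape = (5, 3, 1)

Row-insert the values π_1, π_2, … into P one at a time, bumping the leftmost entry strictly greater than the inserted value down to the next row. The recording tableau Q records, in position (i, j), the step at which that cell was added to P.
  Insert 5 (step 1): P = [5];  Q = [1]
  Insert 2 (step 2): P = [2] / [5];  Q = [1] / [2]
  Insert 3 (step 3): P = [2, 3] / [5];  Q = [1, 3] / [2]
  Insert 7 (step 4): P = [2, 3, 7] / [5];  Q = [1, 3, 4] / [2]
  Insert 4 (step 5): P = [2, 3, 4] / [5, 7];  Q = [1, 3, 4] / [2, 5]
  Insert 6 (step 6): P = [2, 3, 4, 6] / [5, 7];  Q = [1, 3, 4, 6] / [2, 5]
  Insert 9 (step 7): P = [2, 3, 4, 6, 9] / [5, 7];  Q = [1, 3, 4, 6, 7] / [2, 5]
  Insert 8 (step 8): P = [2, 3, 4, 6, 8] / [5, 7, 9];  Q = [1, 3, 4, 6, 7] / [2, 5, 8]
  Insert 1 (step 9): P = [1, 3, 4, 6, 8] / [2, 7, 9] / [5];  Q = [1, 3, 4, 6, 7] / [2, 5, 8] / [9]
Final shape: (5, 3, 1).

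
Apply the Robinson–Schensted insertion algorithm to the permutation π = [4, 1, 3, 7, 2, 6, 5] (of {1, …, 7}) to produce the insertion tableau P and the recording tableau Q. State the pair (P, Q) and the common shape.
P = [1, 2, 5] / [3, 6] / [4, 7];  Q = [1, 3, 4] / [2, 6] / [5, 7];  common shape = (3, 2, 2)

Row-insert the values π_1, π_2, … into P one at a time, bumping the leftmost entry strictly greater than the inserted value down to the next row. The recording tableau Q records, in position (i, j), the step at which that cell was added to P.
  Insert 4 (step 1): P = [4];  Q = [1]
  Insert 1 (step 2): P = [1] / [4];  Q = [1] / [2]
  Insert 3 (step 3): P = [1, 3] / [4];  Q = [1, 3] / [2]
  Insert 7 (step 4): P = [1, 3, 7] / [4];  Q = [1, 3, 4] / [2]
  Insert 2 (step 5): P = [1, 2, 7] / [3] / [4];  Q = [1, 3, 4] / [2] / [5]
  Insert 6 (step 6): P = [1, 2, 6] / [3, 7] / [4];  Q = [1, 3, 4] / [2, 6] / [5]
  Insert 5 (step 7): P = [1, 2, 5] / [3, 6] / [4, 7];  Q = [1, 3, 4] / [2, 6] / [5, 7]
Final shape: (3, 2, 2).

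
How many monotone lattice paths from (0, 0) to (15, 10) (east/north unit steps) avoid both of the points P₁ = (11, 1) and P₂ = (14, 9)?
Number of paths = 1629760

Inclusion–exclusion. Total paths: C(25, 15) = 3268760. Through P₁: C(12, 11)·C(13, 4) = 8580. Through P₂: C(23, 14)·C(2, 1) = 1634380. Since P₁ is strictly southwest of P₂, a monotone path through both must visit P₁ then P₂; paths through both = C(12, 11)·C(11, 3)·C(2, 1) = 3960. Avoid both = 3268760 − 8580 − 1634380 + 3960 = 1629760.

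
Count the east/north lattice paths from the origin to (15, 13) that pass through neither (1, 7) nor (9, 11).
Number of paths = 32540080

Inclusion–exclusion. Total paths: C(28, 15) = 37442160. Through P₁: C(8, 1)·C(20, 14) = 310080. Through P₂: C(20, 9)·C(8, 6) = 4702880. Since P₁ is strictly southwest of P₂, a monotone path through both must visit P₁ then P₂; paths through both = C(8, 1)·C(12, 8)·C(8, 6) = 110880. Avoid both = 37442160 − 310080 − 4702880 + 110880 = 32540080.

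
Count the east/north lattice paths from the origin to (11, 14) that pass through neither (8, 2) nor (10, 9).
Number of paths = 3892377

Inclusion–exclusion. Total paths: C(25, 11) = 4457400. Through P₁: C(10, 8)·C(15, 3) = 20475. Through P₂: C(19, 10)·C(6, 1) = 554268. Since P₁ is strictly southwest of P₂, a monotone path through both must visit P₁ then P₂; paths through both = C(10, 8)·C(9, 2)·C(6, 1) = 9720. Avoid both = 4457400 − 20475 − 554268 + 9720 = 3892377.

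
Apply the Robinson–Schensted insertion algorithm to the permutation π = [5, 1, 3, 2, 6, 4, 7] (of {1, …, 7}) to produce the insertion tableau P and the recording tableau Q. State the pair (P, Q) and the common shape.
P = [1, 2, 4, 7] / [3, 6] / [5];  Q = [1, 3, 5, 7] / [2, 6] / [4];  common shape = (4, 2, 1)

Row-insert the values π_1, π_2, … into P one at a time, bumping the leftmost entry strictly greater than the inserted value down to the next row. The recording tableau Q records, in position (i, j), the step at which that cell was added to P.
  Insert 5 (step 1): P = [5];  Q = [1]
  Insert 1 (step 2): P = [1] / [5];  Q = [1] / [2]
  Insert 3 (step 3): P = [1, 3] / [5];  Q = [1, 3] / [2]
  Insert 2 (step 4): P = [1, 2] / [3] / [5];  Q = [1, 3] / [2] / [4]
  Insert 6 (step 5): P = [1, 2, 6] / [3] / [5];  Q = [1, 3, 5] / [2] / [4]
  Insert 4 (step 6): P = [1, 2, 4] / [3, 6] / [5];  Q = [1, 3, 5] / [2, 6] / [4]
  Insert 7 (step 7): P = [1, 2, 4, 7] / [3, 6] / [5];  Q = [1, 3, 5, 7] / [2, 6] / [4]
Final shape: (4, 2, 1).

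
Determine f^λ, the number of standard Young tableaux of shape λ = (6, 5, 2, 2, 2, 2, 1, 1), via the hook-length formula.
# SYT of shape (6, 5, 2, 2, 2, 2, 1, 1) = 307676880

Hook-length formula: f^λ = n! / Π hook(c), product over all cells c of the Young diagram. For λ = (6, 5, 2, 2, 2, 2, 1, 1), n = 21 boxes. Hook lengths by row (left-to-right, top-to-bottom): [13, 10, 5, 4, 3, 1]; [11, 8, 3, 2, 1]; [7, 4]; [6, 3]; [5, 2]; [4, 1]; [2]; [1]. Product of hooks = 166053888000. So f^λ = 21! / 166053888000 = 51090942171709440000 / 166053888000 = 307676880.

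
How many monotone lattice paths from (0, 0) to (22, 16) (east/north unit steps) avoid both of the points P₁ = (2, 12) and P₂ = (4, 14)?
Number of paths = 22238529804

Inclusion–exclusion. Total paths: C(38, 22) = 22239974430. Through P₁: C(14, 2)·C(24, 20) = 966966. Through P₂: C(18, 4)·C(20, 18) = 581400. Since P₁ is strictly southwest of P₂, a monotone path through both must visit P₁ then P₂; paths through both = C(14, 2)·C(4, 2)·C(20, 18) = 103740. Avoid both = 22239974430 − 966966 − 581400 + 103740 = 22238529804.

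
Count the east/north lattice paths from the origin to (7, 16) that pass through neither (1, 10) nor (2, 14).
Number of paths = 233628

Inclusion–exclusion. Total paths: C(23, 7) = 245157. Through P₁: C(11, 1)·C(12, 6) = 10164. Through P₂: C(16, 2)·C(7, 5) = 2520. Since P₁ is strictly southwest of P₂, a monotone path through both must visit P₁ then P₂; paths through both = C(11, 1)·C(5, 1)·C(7, 5) = 1155. Avoid both = 245157 − 10164 − 2520 + 1155 = 233628.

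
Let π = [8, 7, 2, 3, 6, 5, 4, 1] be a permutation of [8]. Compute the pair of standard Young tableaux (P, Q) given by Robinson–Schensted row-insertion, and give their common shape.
P = [1, 3, 4] / [2] / [5] / [6] / [7] / [8];  Q = [1, 4, 5] / [2] / [3] / [6] / [7] / [8];  common shape = (3, 1, 1, 1, 1, 1)

Row-insert the values π_1, π_2, … into P one at a time, bumping the leftmost entry strictly greater than the inserted value down to the next row. The recording tableau Q records, in position (i, j), the step at which that cell was added to P.
  Insert 8 (step 1): P = [8];  Q = [1]
  Insert 7 (step 2): P = [7] / [8];  Q = [1] / [2]
  Insert 2 (step 3): P = [2] / [7] / [8];  Q = [1] / [2] / [3]
  Insert 3 (step 4): P = [2, 3] / [7] / [8];  Q = [1, 4] / [2] / [3]
  Insert 6 (step 5): P = [2, 3, 6] / [7] / [8];  Q = [1, 4, 5] / [2] / [3]
  Insert 5 (step 6): P = [2, 3, 5] / [6] / [7] / [8];  Q = [1, 4, 5] / [2] / [3] / [6]
  Insert 4 (step 7): P = [2, 3, 4] / [5] / [6] / [7] / [8];  Q = [1, 4, 5] / [2] / [3] / [6] / [7]
  Insert 1 (step 8): P = [1, 3, 4] / [2] / [5] / [6] / [7] / [8];  Q = [1, 4, 5] / [2] / [3] / [6] / [7] / [8]
Final shape: (3, 1, 1, 1, 1, 1).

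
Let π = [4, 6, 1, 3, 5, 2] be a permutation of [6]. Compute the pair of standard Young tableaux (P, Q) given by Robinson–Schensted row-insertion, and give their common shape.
P = [1, 2, 5] / [3, 6] / [4];  Q = [1, 2, 5] / [3, 4] / [6];  common shape = (3, 2, 1)

Row-insert the values π_1, π_2, … into P one at a time, bumping the leftmost entry strictly greater than the inserted value down to the next row. The recording tableau Q records, in position (i, j), the step at which that cell was added to P.
  Insert 4 (step 1): P = [4];  Q = [1]
  Insert 6 (step 2): P = [4, 6];  Q = [1, 2]
  Insert 1 (step 3): P = [1, 6] / [4];  Q = [1, 2] / [3]
  Insert 3 (step 4): P = [1, 3] / [4, 6];  Q = [1, 2] / [3, 4]
  Insert 5 (step 5): P = [1, 3, 5] / [4, 6];  Q = [1, 2, 5] / [3, 4]
  Insert 2 (step 6): P = [1, 2, 5] / [3, 6] / [4];  Q = [1, 2, 5] / [3, 4] / [6]
Final shape: (3, 2, 1).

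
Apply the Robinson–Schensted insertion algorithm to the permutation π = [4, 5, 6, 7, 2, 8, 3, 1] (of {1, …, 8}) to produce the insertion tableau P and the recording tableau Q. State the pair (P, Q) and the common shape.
P = [1, 3, 6, 7, 8] / [2, 5] / [4];  Q = [1, 2, 3, 4, 6] / [5, 7] / [8];  common shape = (5, 2, 1)

Row-insert the values π_1, π_2, … into P one at a time, bumping the leftmost entry strictly greater than the inserted value down to the next row. The recording tableau Q records, in position (i, j), the step at which that cell was added to P.
  Insert 4 (step 1): P = [4];  Q = [1]
  Insert 5 (step 2): P = [4, 5];  Q = [1, 2]
  Insert 6 (step 3): P = [4, 5, 6];  Q = [1, 2, 3]
  Insert 7 (step 4): P = [4, 5, 6, 7];  Q = [1, 2, 3, 4]
  Insert 2 (step 5): P = [2, 5, 6, 7] / [4];  Q = [1, 2, 3, 4] / [5]
  Insert 8 (step 6): P = [2, 5, 6, 7, 8] / [4];  Q = [1, 2, 3, 4, 6] / [5]
  Insert 3 (step 7): P = [2, 3, 6, 7, 8] / [4, 5];  Q = [1, 2, 3, 4, 6] / [5, 7]
  Insert 1 (step 8): P = [1, 3, 6, 7, 8] / [2, 5] / [4];  Q = [1, 2, 3, 4, 6] / [5, 7] / [8]
Final shape: (5, 2, 1).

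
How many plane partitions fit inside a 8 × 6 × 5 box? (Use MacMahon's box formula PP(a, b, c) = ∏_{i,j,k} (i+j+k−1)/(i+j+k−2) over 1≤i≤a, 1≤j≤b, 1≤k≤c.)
PP(8, 6, 5) = 7997986868872

Evaluate the triple product over i = 1..8, j = 1..6, k = 1..5. The factors are (2/1) · (3/2) · (4/3) · (5/4) · (6/5) · (3/2) · (4/3) · (5/4) · … (240 factors total). The numerators and denominators telescope so the product is an integer; carrying out the multiplication exactly gives PP(8, 6, 5) = 7997986868872.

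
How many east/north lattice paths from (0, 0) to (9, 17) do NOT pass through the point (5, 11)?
Number of paths = 2207270

Total paths from (0, 0) to (9, 17): C(26, 9) = 3124550. Paths through (5, 11): (paths (0, 0) → (5, 11)) × (paths (5, 11) → (9, 17)) = C(16, 5) · C(10, 4) = 4368 · 210 = 917280. Avoidance count = 3124550 − 917280 = 2207270.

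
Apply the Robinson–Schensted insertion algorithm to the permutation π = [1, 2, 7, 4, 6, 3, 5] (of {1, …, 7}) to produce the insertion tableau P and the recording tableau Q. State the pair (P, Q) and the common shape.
P = [1, 2, 3, 5] / [4, 6] / [7];  Q = [1, 2, 3, 5] / [4, 7] / [6];  common shape = (4, 2, 1)

Row-insert the values π_1, π_2, … into P one at a time, bumping the leftmost entry strictly greater than the inserted value down to the next row. The recording tableau Q records, in position (i, j), the step at which that cell was added to P.
  Insert 1 (step 1): P = [1];  Q = [1]
  Insert 2 (step 2): P = [1, 2];  Q = [1, 2]
  Insert 7 (step 3): P = [1, 2, 7];  Q = [1, 2, 3]
  Insert 4 (step 4): P = [1, 2, 4] / [7];  Q = [1, 2, 3] / [4]
  Insert 6 (step 5): P = [1, 2, 4, 6] / [7];  Q = [1, 2, 3, 5] / [4]
  Insert 3 (step 6): P = [1, 2, 3, 6] / [4] / [7];  Q = [1, 2, 3, 5] / [4] / [6]
  Insert 5 (step 7): P = [1, 2, 3, 5] / [4, 6] / [7];  Q = [1, 2, 3, 5] / [4, 7] / [6]
Final shape: (4, 2, 1).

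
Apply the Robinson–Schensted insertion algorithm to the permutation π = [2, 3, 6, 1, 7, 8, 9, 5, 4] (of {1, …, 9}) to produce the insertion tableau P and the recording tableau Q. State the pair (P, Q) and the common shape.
P = [1, 3, 4, 7, 8, 9] / [2, 5] / [6];  Q = [1, 2, 3, 5, 6, 7] / [4, 8] / [9];  common shape = (6, 2, 1)

Row-insert the values π_1, π_2, … into P one at a time, bumping the leftmost entry strictly greater than the inserted value down to the next row. The recording tableau Q records, in position (i, j), the step at which that cell was added to P.
  Insert 2 (step 1): P = [2];  Q = [1]
  Insert 3 (step 2): P = [2, 3];  Q = [1, 2]
  Insert 6 (step 3): P = [2, 3, 6];  Q = [1, 2, 3]
  Insert 1 (step 4): P = [1, 3, 6] / [2];  Q = [1, 2, 3] / [4]
  Insert 7 (step 5): P = [1, 3, 6, 7] / [2];  Q = [1, 2, 3, 5] / [4]
  Insert 8 (step 6): P = [1, 3, 6, 7, 8] / [2];  Q = [1, 2, 3, 5, 6] / [4]
  Insert 9 (step 7): P = [1, 3, 6, 7, 8, 9] / [2];  Q = [1, 2, 3, 5, 6, 7] / [4]
  Insert 5 (step 8): P = [1, 3, 5, 7, 8, 9] / [2, 6];  Q = [1, 2, 3, 5, 6, 7] / [4, 8]
  Insert 4 (step 9): P = [1, 3, 4, 7, 8, 9] / [2, 5] / [6];  Q = [1, 2, 3, 5, 6, 7] / [4, 8] / [9]
Final shape: (6, 2, 1).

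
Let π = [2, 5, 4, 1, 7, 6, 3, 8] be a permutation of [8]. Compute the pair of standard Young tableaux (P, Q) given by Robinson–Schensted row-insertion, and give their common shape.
P = [1, 3, 6, 8] / [2, 4] / [5, 7];  Q = [1, 2, 5, 8] / [3, 6] / [4, 7];  common shape = (4, 2, 2)

Row-insert the values π_1, π_2, … into P one at a time, bumping the leftmost entry strictly greater than the inserted value down to the next row. The recording tableau Q records, in position (i, j), the step at which that cell was added to P.
  Insert 2 (step 1): P = [2];  Q = [1]
  Insert 5 (step 2): P = [2, 5];  Q = [1, 2]
  Insert 4 (step 3): P = [2, 4] / [5];  Q = [1, 2] / [3]
  Insert 1 (step 4): P = [1, 4] / [2] / [5];  Q = [1, 2] / [3] / [4]
  Insert 7 (step 5): P = [1, 4, 7] / [2] / [5];  Q = [1, 2, 5] / [3] / [4]
  Insert 6 (step 6): P = [1, 4, 6] / [2, 7] / [5];  Q = [1, 2, 5] / [3, 6] / [4]
  Insert 3 (step 7): P = [1, 3, 6] / [2, 4] / [5, 7];  Q = [1, 2, 5] / [3, 6] / [4, 7]
  Insert 8 (step 8): P = [1, 3, 6, 8] / [2, 4] / [5, 7];  Q = [1, 2, 5, 8] / [3, 6] / [4, 7]
Final shape: (4, 2, 2).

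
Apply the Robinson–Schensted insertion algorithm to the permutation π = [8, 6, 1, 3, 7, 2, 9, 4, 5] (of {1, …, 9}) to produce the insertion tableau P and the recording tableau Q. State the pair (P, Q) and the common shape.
P = [1, 2, 4, 5] / [3, 7, 9] / [6] / [8];  Q = [1, 4, 5, 7] / [2, 8, 9] / [3] / [6];  common shape = (4, 3, 1, 1)

Row-insert the values π_1, π_2, … into P one at a time, bumping the leftmost entry strictly greater than the inserted value down to the next row. The recording tableau Q records, in position (i, j), the step at which that cell was added to P.
  Insert 8 (step 1): P = [8];  Q = [1]
  Insert 6 (step 2): P = [6] / [8];  Q = [1] / [2]
  Insert 1 (step 3): P = [1] / [6] / [8];  Q = [1] / [2] / [3]
  Insert 3 (step 4): P = [1, 3] / [6] / [8];  Q = [1, 4] / [2] / [3]
  Insert 7 (step 5): P = [1, 3, 7] / [6] / [8];  Q = [1, 4, 5] / [2] / [3]
  Insert 2 (step 6): P = [1, 2, 7] / [3] / [6] / [8];  Q = [1, 4, 5] / [2] / [3] / [6]
  Insert 9 (step 7): P = [1, 2, 7, 9] / [3] / [6] / [8];  Q = [1, 4, 5, 7] / [2] / [3] / [6]
  Insert 4 (step 8): P = [1, 2, 4, 9] / [3, 7] / [6] / [8];  Q = [1, 4, 5, 7] / [2, 8] / [3] / [6]
  Insert 5 (step 9): P = [1, 2, 4, 5] / [3, 7, 9] / [6] / [8];  Q = [1, 4, 5, 7] / [2, 8, 9] / [3] / [6]
Final shape: (4, 3, 1, 1).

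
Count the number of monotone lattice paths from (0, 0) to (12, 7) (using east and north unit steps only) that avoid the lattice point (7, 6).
Number of paths = 40092

Total paths from (0, 0) to (12, 7): C(19, 12) = 50388. Paths through (7, 6): (paths (0, 0) → (7, 6)) × (paths (7, 6) → (12, 7)) = C(13, 7) · C(6, 5) = 1716 · 6 = 10296. Avoidance count = 50388 − 10296 = 40092.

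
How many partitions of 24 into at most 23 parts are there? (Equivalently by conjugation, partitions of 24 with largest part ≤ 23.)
p(24, parts ≤ 23) = 1574

Use the recurrence p(n, m) = p(n, m−1) + p(n−m, m): either the largest part is < m (count p(n, m−1)) or the largest part is exactly m (remove one copy of m, count p(n−m, m)). With p(0, ·) = 1 this gives p(24, parts ≤ 23) = 1574. (By conjugating Young diagrams, this also counts partitions of 24 into at most 23 parts.)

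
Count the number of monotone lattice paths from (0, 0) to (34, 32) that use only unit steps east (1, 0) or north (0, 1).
Number of paths = 7007092303604022630

A monotone lattice path from (0, 0) to (34, 32) consists of 34 east steps and 32 north steps in some order, so it is determined by which 34 of the 66 steps are east. The count is C(66, 34) = 7007092303604022630.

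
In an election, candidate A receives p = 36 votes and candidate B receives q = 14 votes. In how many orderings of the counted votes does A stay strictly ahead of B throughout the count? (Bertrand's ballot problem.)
Strict-lead orderings = 412652088772

Total orderings of the 50 votes with 36 for A: C(50, 36) = 937845656300. By the Bertrand ballot formula (Cycle Lemma / reflection principle), the number of orderings in which A is strictly ahead of B throughout is (p − q)/(p + q) · C(p + q, p) = (36 − 14)/(36 + 14) · 937845656300 = 412652088772.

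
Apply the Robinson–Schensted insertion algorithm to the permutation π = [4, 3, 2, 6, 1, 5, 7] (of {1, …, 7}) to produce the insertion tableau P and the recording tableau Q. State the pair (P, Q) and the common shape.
P = [1, 5, 7] / [2, 6] / [3] / [4];  Q = [1, 4, 7] / [2, 6] / [3] / [5];  common shape = (3, 2, 1, 1)

Row-insert the values π_1, π_2, … into P one at a time, bumping the leftmost entry strictly greater than the inserted value down to the next row. The recording tableau Q records, in position (i, j), the step at which that cell was added to P.
  Insert 4 (step 1): P = [4];  Q = [1]
  Insert 3 (step 2): P = [3] / [4];  Q = [1] / [2]
  Insert 2 (step 3): P = [2] / [3] / [4];  Q = [1] / [2] / [3]
  Insert 6 (step 4): P = [2, 6] / [3] / [4];  Q = [1, 4] / [2] / [3]
  Insert 1 (step 5): P = [1, 6] / [2] / [3] / [4];  Q = [1, 4] / [2] / [3] / [5]
  Insert 5 (step 6): P = [1, 5] / [2, 6] / [3] / [4];  Q = [1, 4] / [2, 6] / [3] / [5]
  Insert 7 (step 7): P = [1, 5, 7] / [2, 6] / [3] / [4];  Q = [1, 4, 7] / [2, 6] / [3] / [5]
Final shape: (3, 2, 1, 1).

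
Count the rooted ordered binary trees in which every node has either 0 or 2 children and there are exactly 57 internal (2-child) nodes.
C_57 = 26700952856774851904245220912664

These full binary trees are counted by the Catalan number C_n = (1/(n + 1)) · C(2n, n). For n = 57: C_57 = (1/58) · C(114, 57) = 1548655265692941410446222812934512/58 = 26700952856774851904245220912664.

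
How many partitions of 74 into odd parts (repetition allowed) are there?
p_odd(74) = 44046

Enumerate partitions using only odd parts via the recurrence o(n, m) = o(n, m−2) + o(n−m, m) over odd m, starting from the largest odd part ≤ n. This gives p_odd(74) = 44046. (Euler's theorem: equals the count of distinct-part partitions.)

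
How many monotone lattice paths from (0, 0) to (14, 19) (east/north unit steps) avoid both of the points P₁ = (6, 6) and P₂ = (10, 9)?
Number of paths = 570686402

Inclusion–exclusion. Total paths: C(33, 14) = 818809200. Through P₁: C(12, 6)·C(21, 8) = 188024760. Through P₂: C(19, 10)·C(14, 4) = 92470378. Since P₁ is strictly southwest of P₂, a monotone path through both must visit P₁ then P₂; paths through both = C(12, 6)·C(7, 4)·C(14, 4) = 32372340. Avoid both = 818809200 − 188024760 − 92470378 + 32372340 = 570686402.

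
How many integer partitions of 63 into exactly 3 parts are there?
p(63, 3 parts) = 331

Partitions of n into exactly k parts are in bijection with partitions of n − k into at most k parts (subtract 1 from each part). So p(63, exactly 3) = p(60, parts ≤ 3). Computing via the recurrence p(m, j) = p(m, j−1) + p(m−j, j) gives 331.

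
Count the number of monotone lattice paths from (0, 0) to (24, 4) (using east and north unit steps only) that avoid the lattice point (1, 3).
Number of paths = 20379

Total paths from (0, 0) to (24, 4): C(28, 24) = 20475. Paths through (1, 3): (paths (0, 0) → (1, 3)) × (paths (1, 3) → (24, 4)) = C(4, 1) · C(24, 23) = 4 · 24 = 96. Avoidance count = 20475 − 96 = 20379.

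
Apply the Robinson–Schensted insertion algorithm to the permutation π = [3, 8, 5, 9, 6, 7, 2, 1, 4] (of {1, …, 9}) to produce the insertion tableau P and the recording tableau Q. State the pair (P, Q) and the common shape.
P = [1, 4, 6, 7] / [2, 5] / [3, 9] / [8];  Q = [1, 2, 4, 6] / [3, 5] / [7, 9] / [8];  common shape = (4, 2, 2, 1)

Row-insert the values π_1, π_2, … into P one at a time, bumping the leftmost entry strictly greater than the inserted value down to the next row. The recording tableau Q records, in position (i, j), the step at which that cell was added to P.
  Insert 3 (step 1): P = [3];  Q = [1]
  Insert 8 (step 2): P = [3, 8];  Q = [1, 2]
  Insert 5 (step 3): P = [3, 5] / [8];  Q = [1, 2] / [3]
  Insert 9 (step 4): P = [3, 5, 9] / [8];  Q = [1, 2, 4] / [3]
  Insert 6 (step 5): P = [3, 5, 6] / [8, 9];  Q = [1, 2, 4] / [3, 5]
  Insert 7 (step 6): P = [3, 5, 6, 7] / [8, 9];  Q = [1, 2, 4, 6] / [3, 5]
  Insert 2 (step 7): P = [2, 5, 6, 7] / [3, 9] / [8];  Q = [1, 2, 4, 6] / [3, 5] / [7]
  Insert 1 (step 8): P = [1, 5, 6, 7] / [2, 9] / [3] / [8];  Q = [1, 2, 4, 6] / [3, 5] / [7] / [8]
  Insert 4 (step 9): P = [1, 4, 6, 7] / [2, 5] / [3, 9] / [8];  Q = [1, 2, 4, 6] / [3, 5] / [7, 9] / [8]
Final shape: (4, 2, 2, 1).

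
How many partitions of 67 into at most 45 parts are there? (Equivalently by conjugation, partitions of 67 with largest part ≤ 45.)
p(67, parts ≤ 45) = 2676183

Use the recurrence p(n, m) = p(n, m−1) + p(n−m, m): either the largest part is < m (count p(n, m−1)) or the largest part is exactly m (remove one copy of m, count p(n−m, m)). With p(0, ·) = 1 this gives p(67, parts ≤ 45) = 2676183. (By conjugating Young diagrams, this also counts partitions of 67 into at most 45 parts.)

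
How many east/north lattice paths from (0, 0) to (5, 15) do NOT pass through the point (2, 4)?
Number of paths = 10044

Total paths from (0, 0) to (5, 15): C(20, 5) = 15504. Paths through (2, 4): (paths (0, 0) → (2, 4)) × (paths (2, 4) → (5, 15)) = C(6, 2) · C(14, 3) = 15 · 364 = 5460. Avoidance count = 15504 − 5460 = 10044.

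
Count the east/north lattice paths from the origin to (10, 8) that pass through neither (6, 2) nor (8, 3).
Number of paths = 36177

Inclusion–exclusion. Total paths: C(18, 10) = 43758. Through P₁: C(8, 6)·C(10, 4) = 5880. Through P₂: C(11, 8)·C(7, 2) = 3465. Since P₁ is strictly southwest of P₂, a monotone path through both must visit P₁ then P₂; paths through both = C(8, 6)·C(3, 2)·C(7, 2) = 1764. Avoid both = 43758 − 5880 − 3465 + 1764 = 36177.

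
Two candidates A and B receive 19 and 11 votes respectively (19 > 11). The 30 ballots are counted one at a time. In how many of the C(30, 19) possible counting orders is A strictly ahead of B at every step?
Strict-lead orderings = 14567280

Total orderings of the 30 votes with 19 for A: C(30, 19) = 54627300. By the Bertrand ballot formula (Cycle Lemma / reflection principle), the number of orderings in which A is strictly ahead of B throughout is (p − q)/(p + q) · C(p + q, p) = (19 − 11)/(19 + 11) · 54627300 = 14567280.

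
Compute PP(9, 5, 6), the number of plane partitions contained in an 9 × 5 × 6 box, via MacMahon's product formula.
PP(9, 5, 6) = 72261531710368

Evaluate the triple product over i = 1..9, j = 1..5, k = 1..6. The factors are (2/1) · (3/2) · (4/3) · (5/4) · (6/5) · (7/6) · (3/2) · (4/3) · … (270 factors total). The numerators and denominators telescope so the product is an integer; carrying out the multiplication exactly gives PP(9, 5, 6) = 72261531710368.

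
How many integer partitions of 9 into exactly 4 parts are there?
p(9, 4 parts) = 6

Partitions of n into exactly k parts ↔ partitions of n − k into at most k parts (subtract 1 from each part). For n = 9, k = 4, the partitions are: 6+1+1+1, 5+2+1+1, 4+3+1+1, 4+2+2+1, 3+3+2+1, 3+2+2+2. Count = 6.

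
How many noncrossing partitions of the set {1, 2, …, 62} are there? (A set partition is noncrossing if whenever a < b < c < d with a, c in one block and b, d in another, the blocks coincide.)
C_62 = 24139737743045626825711458546273312

These noncrossing partitions are counted by the Catalan number C_n = (1/(n + 1)) · C(2n, n). For n = 62: C_62 = (1/63) · C(124, 62) = 1520803477811874490019821888415218656/63 = 24139737743045626825711458546273312.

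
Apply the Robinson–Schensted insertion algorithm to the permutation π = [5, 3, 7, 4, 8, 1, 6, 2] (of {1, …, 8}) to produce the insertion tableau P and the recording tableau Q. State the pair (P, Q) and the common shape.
P = [1, 2, 6] / [3, 4, 8] / [5, 7];  Q = [1, 3, 5] / [2, 4, 7] / [6, 8];  common shape = (3, 3, 2)

Row-insert the values π_1, π_2, … into P one at a time, bumping the leftmost entry strictly greater than the inserted value down to the next row. The recording tableau Q records, in position (i, j), the step at which that cell was added to P.
  Insert 5 (step 1): P = [5];  Q = [1]
  Insert 3 (step 2): P = [3] / [5];  Q = [1] / [2]
  Insert 7 (step 3): P = [3, 7] / [5];  Q = [1, 3] / [2]
  Insert 4 (step 4): P = [3, 4] / [5, 7];  Q = [1, 3] / [2, 4]
  Insert 8 (step 5): P = [3, 4, 8] / [5, 7];  Q = [1, 3, 5] / [2, 4]
  Insert 1 (step 6): P = [1, 4, 8] / [3, 7] / [5];  Q = [1, 3, 5] / [2, 4] / [6]
  Insert 6 (step 7): P = [1, 4, 6] / [3, 7, 8] / [5];  Q = [1, 3, 5] / [2, 4, 7] / [6]
  Insert 2 (step 8): P = [1, 2, 6] / [3, 4, 8] / [5, 7];  Q = [1, 3, 5] / [2, 4, 7] / [6, 8]
Final shape: (3, 3, 2).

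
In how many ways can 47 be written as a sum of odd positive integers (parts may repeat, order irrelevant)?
p_odd(47) = 2590

Enumerate partitions using only odd parts via the recurrence o(n, m) = o(n, m−2) + o(n−m, m) over odd m, starting from the largest odd part ≤ n. This gives p_odd(47) = 2590. (Euler's theorem: equals the count of distinct-part partitions.)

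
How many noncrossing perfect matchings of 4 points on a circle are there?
C_2 = 2

These noncrossing handshakes are counted by the Catalan number C_n = (1/(n + 1)) · C(2n, n). For n = 2: C_2 = (1/3) · C(4, 2) = 6/3 = 2.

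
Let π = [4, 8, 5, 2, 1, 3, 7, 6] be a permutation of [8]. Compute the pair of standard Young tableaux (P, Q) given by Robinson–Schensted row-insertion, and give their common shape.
P = [1, 3, 6] / [2, 5, 7] / [4] / [8];  Q = [1, 2, 7] / [3, 6, 8] / [4] / [5];  common shape = (3, 3, 1, 1)

Row-insert the values π_1, π_2, … into P one at a time, bumping the leftmost entry strictly greater than the inserted value down to the next row. The recording tableau Q records, in position (i, j), the step at which that cell was added to P.
  Insert 4 (step 1): P = [4];  Q = [1]
  Insert 8 (step 2): P = [4, 8];  Q = [1, 2]
  Insert 5 (step 3): P = [4, 5] / [8];  Q = [1, 2] / [3]
  Insert 2 (step 4): P = [2, 5] / [4] / [8];  Q = [1, 2] / [3] / [4]
  Insert 1 (step 5): P = [1, 5] / [2] / [4] / [8];  Q = [1, 2] / [3] / [4] / [5]
  Insert 3 (step 6): P = [1, 3] / [2, 5] / [4] / [8];  Q = [1, 2] / [3, 6] / [4] / [5]
  Insert 7 (step 7): P = [1, 3, 7] / [2, 5] / [4] / [8];  Q = [1, 2, 7] / [3, 6] / [4] / [5]
  Insert 6 (step 8): P = [1, 3, 6] / [2, 5, 7] / [4] / [8];  Q = [1, 2, 7] / [3, 6, 8] / [4] / [5]
Final shape: (3, 3, 1, 1).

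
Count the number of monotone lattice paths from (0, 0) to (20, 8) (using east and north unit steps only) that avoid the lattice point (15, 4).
Number of paths = 2619729

Total paths from (0, 0) to (20, 8): C(28, 20) = 3108105. Paths through (15, 4): (paths (0, 0) → (15, 4)) × (paths (15, 4) → (20, 8)) = C(19, 15) · C(9, 5) = 3876 · 126 = 488376. Avoidance count = 3108105 − 488376 = 2619729.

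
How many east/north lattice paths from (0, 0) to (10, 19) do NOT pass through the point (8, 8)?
Number of paths = 19026150

Total paths from (0, 0) to (10, 19): C(29, 10) = 20030010. Paths through (8, 8): (paths (0, 0) → (8, 8)) × (paths (8, 8) → (10, 19)) = C(16, 8) · C(13, 2) = 12870 · 78 = 1003860. Avoidance count = 20030010 − 1003860 = 19026150.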